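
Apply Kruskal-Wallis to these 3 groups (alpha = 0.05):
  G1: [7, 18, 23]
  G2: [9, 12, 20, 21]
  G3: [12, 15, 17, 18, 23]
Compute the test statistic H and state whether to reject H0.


Step 1: Combine all N = 12 observations and assign midranks.
sorted (value, group, rank): (7,G1,1), (9,G2,2), (12,G2,3.5), (12,G3,3.5), (15,G3,5), (17,G3,6), (18,G1,7.5), (18,G3,7.5), (20,G2,9), (21,G2,10), (23,G1,11.5), (23,G3,11.5)
Step 2: Sum ranks within each group.
R_1 = 20 (n_1 = 3)
R_2 = 24.5 (n_2 = 4)
R_3 = 33.5 (n_3 = 5)
Step 3: H = 12/(N(N+1)) * sum(R_i^2/n_i) - 3(N+1)
     = 12/(12*13) * (20^2/3 + 24.5^2/4 + 33.5^2/5) - 3*13
     = 0.076923 * 507.846 - 39
     = 0.065064.
Step 4: Ties present; correction factor C = 1 - 18/(12^3 - 12) = 0.989510. Corrected H = 0.065064 / 0.989510 = 0.065754.
Step 5: Under H0, H ~ chi^2(2); p-value = 0.967658.
Step 6: alpha = 0.05. fail to reject H0.

H = 0.0658, df = 2, p = 0.967658, fail to reject H0.


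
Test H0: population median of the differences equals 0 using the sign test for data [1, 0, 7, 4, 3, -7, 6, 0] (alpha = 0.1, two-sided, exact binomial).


Step 1: Discard zero differences. Original n = 8; n_eff = number of nonzero differences = 6.
Nonzero differences (with sign): +1, +7, +4, +3, -7, +6
Step 2: Count signs: positive = 5, negative = 1.
Step 3: Under H0: P(positive) = 0.5, so the number of positives S ~ Bin(6, 0.5).
Step 4: Two-sided exact p-value = sum of Bin(6,0.5) probabilities at or below the observed probability = 0.218750.
Step 5: alpha = 0.1. fail to reject H0.

n_eff = 6, pos = 5, neg = 1, p = 0.218750, fail to reject H0.


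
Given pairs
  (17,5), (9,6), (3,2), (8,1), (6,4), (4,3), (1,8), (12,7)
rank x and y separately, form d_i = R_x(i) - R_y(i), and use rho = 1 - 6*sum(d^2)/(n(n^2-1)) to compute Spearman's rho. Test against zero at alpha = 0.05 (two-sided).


Step 1: Rank x and y separately (midranks; no ties here).
rank(x): 17->8, 9->6, 3->2, 8->5, 6->4, 4->3, 1->1, 12->7
rank(y): 5->5, 6->6, 2->2, 1->1, 4->4, 3->3, 8->8, 7->7
Step 2: d_i = R_x(i) - R_y(i); compute d_i^2.
  (8-5)^2=9, (6-6)^2=0, (2-2)^2=0, (5-1)^2=16, (4-4)^2=0, (3-3)^2=0, (1-8)^2=49, (7-7)^2=0
sum(d^2) = 74.
Step 3: rho = 1 - 6*74 / (8*(8^2 - 1)) = 1 - 444/504 = 0.119048.
Step 4: Under H0, t = rho * sqrt((n-2)/(1-rho^2)) = 0.2937 ~ t(6).
Step 5: Two-sided p-value from the t-distribution with 6 df = 0.778886.
Step 6: alpha = 0.05. fail to reject H0.

rho = 0.1190, p = 0.778886, fail to reject H0 at alpha = 0.05.


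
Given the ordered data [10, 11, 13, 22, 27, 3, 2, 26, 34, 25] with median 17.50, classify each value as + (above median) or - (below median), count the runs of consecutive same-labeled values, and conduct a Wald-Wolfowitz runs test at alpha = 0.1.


Step 1: Compute median = 17.50; label A = above, B = below.
Labels in order: BBBAABBAAA  (n_A = 5, n_B = 5)
Step 2: Count runs R = 4.
Step 3: Under H0 (random ordering), E[R] = 2*n_A*n_B/(n_A+n_B) + 1 = 2*5*5/10 + 1 = 6.0000.
        Var[R] = 2*n_A*n_B*(2*n_A*n_B - n_A - n_B) / ((n_A+n_B)^2 * (n_A+n_B-1)) = 2000/900 = 2.2222.
        SD[R] = 1.4907.
Step 4: Continuity-corrected z = (R + 0.5 - E[R]) / SD[R] = (4 + 0.5 - 6.0000) / 1.4907 = -1.0062.
Step 5: Two-sided p-value via normal approximation = 2*(1 - Phi(|z|)) = 0.314305.
Step 6: alpha = 0.1. fail to reject H0.

R = 4, z = -1.0062, p = 0.314305, fail to reject H0.


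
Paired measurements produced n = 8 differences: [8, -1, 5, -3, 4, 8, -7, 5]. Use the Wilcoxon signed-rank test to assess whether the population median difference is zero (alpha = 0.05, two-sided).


Step 1: Drop any zero differences (none here) and take |d_i|.
|d| = [8, 1, 5, 3, 4, 8, 7, 5]
Step 2: Midrank |d_i| (ties get averaged ranks).
ranks: |8|->7.5, |1|->1, |5|->4.5, |3|->2, |4|->3, |8|->7.5, |7|->6, |5|->4.5
Step 3: Attach original signs; sum ranks with positive sign and with negative sign.
W+ = 7.5 + 4.5 + 3 + 7.5 + 4.5 = 27
W- = 1 + 2 + 6 = 9
(Check: W+ + W- = 36 should equal n(n+1)/2 = 36.)
Step 4: Test statistic W = min(W+, W-) = 9.
Step 5: Ties in |d|, so use the tie-corrected normal approximation.
        E[W] = n(n+1)/4 = 8*9/4 = 18.
        Tie groups: |d|=5 (t=2), |d|=8 (t=2); sum(t^3 - t) = 12.
        Var[W] = n(n+1)(2n+1)/24 - sum(t^3-t)/48 = 1224/24 - 12/48 = 50.75.
        z = (W - E[W]) / sqrt(Var[W]) = (9 - 18) / 7.1239 = -1.2634.
        Two-sided p = 2*Phi(z) = 0.206463.
Step 6: alpha = 0.05. fail to reject H0.

W+ = 27, W- = 9, W = min = 9, p = 0.206463, fail to reject H0.


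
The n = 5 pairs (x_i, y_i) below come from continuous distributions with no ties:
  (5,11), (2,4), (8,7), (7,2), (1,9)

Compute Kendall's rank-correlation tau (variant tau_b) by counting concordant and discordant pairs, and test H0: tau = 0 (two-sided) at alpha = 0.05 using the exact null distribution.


Step 1: Enumerate the 10 unordered pairs (i,j) with i<j and classify each by sign(x_j-x_i) * sign(y_j-y_i).
  (1,2):dx=-3,dy=-7->C; (1,3):dx=+3,dy=-4->D; (1,4):dx=+2,dy=-9->D; (1,5):dx=-4,dy=-2->C
  (2,3):dx=+6,dy=+3->C; (2,4):dx=+5,dy=-2->D; (2,5):dx=-1,dy=+5->D; (3,4):dx=-1,dy=-5->C
  (3,5):dx=-7,dy=+2->D; (4,5):dx=-6,dy=+7->D
Step 2: C = 4, D = 6, total pairs = 10.
Step 3: tau = (C - D)/(n(n-1)/2) = (4 - 6)/10 = -0.200000.
Step 4: Exact two-sided p-value (enumerate n! = 120 permutations of y under H0): p = 0.816667.
Step 5: alpha = 0.05. fail to reject H0.

tau_b = -0.2000 (C=4, D=6), p = 0.816667, fail to reject H0.


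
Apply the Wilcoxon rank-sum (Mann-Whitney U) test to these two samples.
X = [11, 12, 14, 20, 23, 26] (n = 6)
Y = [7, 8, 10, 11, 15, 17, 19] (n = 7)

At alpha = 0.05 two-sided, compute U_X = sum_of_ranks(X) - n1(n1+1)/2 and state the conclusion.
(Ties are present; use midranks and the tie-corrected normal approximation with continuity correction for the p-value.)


Step 1: Combine and sort all 13 observations; assign midranks.
sorted (value, group): (7,Y), (8,Y), (10,Y), (11,X), (11,Y), (12,X), (14,X), (15,Y), (17,Y), (19,Y), (20,X), (23,X), (26,X)
ranks: 7->1, 8->2, 10->3, 11->4.5, 11->4.5, 12->6, 14->7, 15->8, 17->9, 19->10, 20->11, 23->12, 26->13
Step 2: Rank sum for X: R1 = 4.5 + 6 + 7 + 11 + 12 + 13 = 53.5.
Step 3: U_X = R1 - n1(n1+1)/2 = 53.5 - 6*7/2 = 53.5 - 21 = 32.5.
       U_Y = n1*n2 - U_X = 42 - 32.5 = 9.5.
Step 4: Ties are present, so use the tie-corrected normal approximation (with continuity correction) for the p-value.
Step 5: p-value = 0.115582; compare to alpha = 0.05. fail to reject H0.

U_X = 32.5, p = 0.115582, fail to reject H0 at alpha = 0.05.


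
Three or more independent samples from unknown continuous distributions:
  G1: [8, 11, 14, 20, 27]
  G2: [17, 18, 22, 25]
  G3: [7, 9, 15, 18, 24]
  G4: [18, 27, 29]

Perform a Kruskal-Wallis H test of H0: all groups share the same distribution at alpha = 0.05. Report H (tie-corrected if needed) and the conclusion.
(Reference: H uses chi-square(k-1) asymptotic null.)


Step 1: Combine all N = 17 observations and assign midranks.
sorted (value, group, rank): (7,G3,1), (8,G1,2), (9,G3,3), (11,G1,4), (14,G1,5), (15,G3,6), (17,G2,7), (18,G2,9), (18,G3,9), (18,G4,9), (20,G1,11), (22,G2,12), (24,G3,13), (25,G2,14), (27,G1,15.5), (27,G4,15.5), (29,G4,17)
Step 2: Sum ranks within each group.
R_1 = 37.5 (n_1 = 5)
R_2 = 42 (n_2 = 4)
R_3 = 32 (n_3 = 5)
R_4 = 41.5 (n_4 = 3)
Step 3: H = 12/(N(N+1)) * sum(R_i^2/n_i) - 3(N+1)
     = 12/(17*18) * (37.5^2/5 + 42^2/4 + 32^2/5 + 41.5^2/3) - 3*18
     = 0.039216 * 1501.13 - 54
     = 4.867974.
Step 4: Ties present; correction factor C = 1 - 30/(17^3 - 17) = 0.993873. Corrected H = 4.867974 / 0.993873 = 4.897986.
Step 5: Under H0, H ~ chi^2(3); p-value = 0.179421.
Step 6: alpha = 0.05. fail to reject H0.

H = 4.8980, df = 3, p = 0.179421, fail to reject H0.


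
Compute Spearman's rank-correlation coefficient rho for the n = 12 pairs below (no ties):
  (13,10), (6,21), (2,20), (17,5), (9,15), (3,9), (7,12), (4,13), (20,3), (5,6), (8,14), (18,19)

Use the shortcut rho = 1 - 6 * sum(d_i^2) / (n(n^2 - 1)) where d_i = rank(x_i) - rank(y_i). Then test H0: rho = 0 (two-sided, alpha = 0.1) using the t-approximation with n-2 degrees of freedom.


Step 1: Rank x and y separately (midranks; no ties here).
rank(x): 13->9, 6->5, 2->1, 17->10, 9->8, 3->2, 7->6, 4->3, 20->12, 5->4, 8->7, 18->11
rank(y): 10->5, 21->12, 20->11, 5->2, 15->9, 9->4, 12->6, 13->7, 3->1, 6->3, 14->8, 19->10
Step 2: d_i = R_x(i) - R_y(i); compute d_i^2.
  (9-5)^2=16, (5-12)^2=49, (1-11)^2=100, (10-2)^2=64, (8-9)^2=1, (2-4)^2=4, (6-6)^2=0, (3-7)^2=16, (12-1)^2=121, (4-3)^2=1, (7-8)^2=1, (11-10)^2=1
sum(d^2) = 374.
Step 3: rho = 1 - 6*374 / (12*(12^2 - 1)) = 1 - 2244/1716 = -0.307692.
Step 4: Under H0, t = rho * sqrt((n-2)/(1-rho^2)) = -1.0226 ~ t(10).
Step 5: Two-sided p-value from the t-distribution with 10 df = 0.330589.
Step 6: alpha = 0.1. fail to reject H0.

rho = -0.3077, p = 0.330589, fail to reject H0 at alpha = 0.1.


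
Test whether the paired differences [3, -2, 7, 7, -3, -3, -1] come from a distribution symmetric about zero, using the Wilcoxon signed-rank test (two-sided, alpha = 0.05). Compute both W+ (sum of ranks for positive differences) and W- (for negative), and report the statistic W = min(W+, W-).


Step 1: Drop any zero differences (none here) and take |d_i|.
|d| = [3, 2, 7, 7, 3, 3, 1]
Step 2: Midrank |d_i| (ties get averaged ranks).
ranks: |3|->4, |2|->2, |7|->6.5, |7|->6.5, |3|->4, |3|->4, |1|->1
Step 3: Attach original signs; sum ranks with positive sign and with negative sign.
W+ = 4 + 6.5 + 6.5 = 17
W- = 2 + 4 + 4 + 1 = 11
(Check: W+ + W- = 28 should equal n(n+1)/2 = 28.)
Step 4: Test statistic W = min(W+, W-) = 11.
Step 5: Ties in |d|, so use the tie-corrected normal approximation.
        E[W] = n(n+1)/4 = 7*8/4 = 14.
        Tie groups: |d|=3 (t=3), |d|=7 (t=2); sum(t^3 - t) = 30.
        Var[W] = n(n+1)(2n+1)/24 - sum(t^3-t)/48 = 840/24 - 30/48 = 34.375.
        z = (W - E[W]) / sqrt(Var[W]) = (11 - 14) / 5.8630 = -0.5117.
        Two-sided p = 2*Phi(z) = 0.608874.
Step 6: alpha = 0.05. fail to reject H0.

W+ = 17, W- = 11, W = min = 11, p = 0.608874, fail to reject H0.


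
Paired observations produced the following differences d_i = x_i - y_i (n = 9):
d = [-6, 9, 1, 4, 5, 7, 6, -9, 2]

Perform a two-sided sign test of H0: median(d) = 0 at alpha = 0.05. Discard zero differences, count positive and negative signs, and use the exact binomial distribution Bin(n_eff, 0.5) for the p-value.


Step 1: Discard zero differences. Original n = 9; n_eff = number of nonzero differences = 9.
Nonzero differences (with sign): -6, +9, +1, +4, +5, +7, +6, -9, +2
Step 2: Count signs: positive = 7, negative = 2.
Step 3: Under H0: P(positive) = 0.5, so the number of positives S ~ Bin(9, 0.5).
Step 4: Two-sided exact p-value = sum of Bin(9,0.5) probabilities at or below the observed probability = 0.179688.
Step 5: alpha = 0.05. fail to reject H0.

n_eff = 9, pos = 7, neg = 2, p = 0.179688, fail to reject H0.


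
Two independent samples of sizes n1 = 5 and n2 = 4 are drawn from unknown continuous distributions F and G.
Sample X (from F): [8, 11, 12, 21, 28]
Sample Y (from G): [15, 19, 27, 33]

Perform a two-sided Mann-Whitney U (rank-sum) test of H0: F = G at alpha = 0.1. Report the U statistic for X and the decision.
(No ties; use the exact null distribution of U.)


Step 1: Combine and sort all 9 observations; assign midranks.
sorted (value, group): (8,X), (11,X), (12,X), (15,Y), (19,Y), (21,X), (27,Y), (28,X), (33,Y)
ranks: 8->1, 11->2, 12->3, 15->4, 19->5, 21->6, 27->7, 28->8, 33->9
Step 2: Rank sum for X: R1 = 1 + 2 + 3 + 6 + 8 = 20.
Step 3: U_X = R1 - n1(n1+1)/2 = 20 - 5*6/2 = 20 - 15 = 5.
       U_Y = n1*n2 - U_X = 20 - 5 = 15.
Step 4: No ties, so the exact null distribution of U (based on enumerating the C(9,5) = 126 equally likely rank assignments) gives the two-sided p-value.
Step 5: p-value = 0.285714; compare to alpha = 0.1. fail to reject H0.

U_X = 5, p = 0.285714, fail to reject H0 at alpha = 0.1.


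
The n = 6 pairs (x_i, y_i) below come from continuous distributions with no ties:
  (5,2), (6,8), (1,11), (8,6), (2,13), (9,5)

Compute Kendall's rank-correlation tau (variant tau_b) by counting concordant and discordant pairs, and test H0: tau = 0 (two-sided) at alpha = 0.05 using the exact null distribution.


Step 1: Enumerate the 15 unordered pairs (i,j) with i<j and classify each by sign(x_j-x_i) * sign(y_j-y_i).
  (1,2):dx=+1,dy=+6->C; (1,3):dx=-4,dy=+9->D; (1,4):dx=+3,dy=+4->C; (1,5):dx=-3,dy=+11->D
  (1,6):dx=+4,dy=+3->C; (2,3):dx=-5,dy=+3->D; (2,4):dx=+2,dy=-2->D; (2,5):dx=-4,dy=+5->D
  (2,6):dx=+3,dy=-3->D; (3,4):dx=+7,dy=-5->D; (3,5):dx=+1,dy=+2->C; (3,6):dx=+8,dy=-6->D
  (4,5):dx=-6,dy=+7->D; (4,6):dx=+1,dy=-1->D; (5,6):dx=+7,dy=-8->D
Step 2: C = 4, D = 11, total pairs = 15.
Step 3: tau = (C - D)/(n(n-1)/2) = (4 - 11)/15 = -0.466667.
Step 4: Exact two-sided p-value (enumerate n! = 720 permutations of y under H0): p = 0.272222.
Step 5: alpha = 0.05. fail to reject H0.

tau_b = -0.4667 (C=4, D=11), p = 0.272222, fail to reject H0.


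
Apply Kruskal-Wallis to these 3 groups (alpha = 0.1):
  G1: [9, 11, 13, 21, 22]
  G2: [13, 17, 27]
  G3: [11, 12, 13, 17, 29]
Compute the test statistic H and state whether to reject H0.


Step 1: Combine all N = 13 observations and assign midranks.
sorted (value, group, rank): (9,G1,1), (11,G1,2.5), (11,G3,2.5), (12,G3,4), (13,G1,6), (13,G2,6), (13,G3,6), (17,G2,8.5), (17,G3,8.5), (21,G1,10), (22,G1,11), (27,G2,12), (29,G3,13)
Step 2: Sum ranks within each group.
R_1 = 30.5 (n_1 = 5)
R_2 = 26.5 (n_2 = 3)
R_3 = 34 (n_3 = 5)
Step 3: H = 12/(N(N+1)) * sum(R_i^2/n_i) - 3(N+1)
     = 12/(13*14) * (30.5^2/5 + 26.5^2/3 + 34^2/5) - 3*14
     = 0.065934 * 651.333 - 42
     = 0.945055.
Step 4: Ties present; correction factor C = 1 - 36/(13^3 - 13) = 0.983516. Corrected H = 0.945055 / 0.983516 = 0.960894.
Step 5: Under H0, H ~ chi^2(2); p-value = 0.618507.
Step 6: alpha = 0.1. fail to reject H0.

H = 0.9609, df = 2, p = 0.618507, fail to reject H0.


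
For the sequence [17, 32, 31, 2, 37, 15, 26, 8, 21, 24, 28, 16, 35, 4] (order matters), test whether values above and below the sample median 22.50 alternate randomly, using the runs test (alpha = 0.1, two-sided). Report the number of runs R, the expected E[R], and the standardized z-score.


Step 1: Compute median = 22.50; label A = above, B = below.
Labels in order: BAABABABBAABAB  (n_A = 7, n_B = 7)
Step 2: Count runs R = 11.
Step 3: Under H0 (random ordering), E[R] = 2*n_A*n_B/(n_A+n_B) + 1 = 2*7*7/14 + 1 = 8.0000.
        Var[R] = 2*n_A*n_B*(2*n_A*n_B - n_A - n_B) / ((n_A+n_B)^2 * (n_A+n_B-1)) = 8232/2548 = 3.2308.
        SD[R] = 1.7974.
Step 4: Continuity-corrected z = (R - 0.5 - E[R]) / SD[R] = (11 - 0.5 - 8.0000) / 1.7974 = 1.3909.
Step 5: Two-sided p-value via normal approximation = 2*(1 - Phi(|z|)) = 0.164264.
Step 6: alpha = 0.1. fail to reject H0.

R = 11, z = 1.3909, p = 0.164264, fail to reject H0.


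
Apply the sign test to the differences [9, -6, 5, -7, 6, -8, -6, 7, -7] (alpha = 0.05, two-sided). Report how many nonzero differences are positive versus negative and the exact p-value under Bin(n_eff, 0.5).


Step 1: Discard zero differences. Original n = 9; n_eff = number of nonzero differences = 9.
Nonzero differences (with sign): +9, -6, +5, -7, +6, -8, -6, +7, -7
Step 2: Count signs: positive = 4, negative = 5.
Step 3: Under H0: P(positive) = 0.5, so the number of positives S ~ Bin(9, 0.5).
Step 4: Two-sided exact p-value = sum of Bin(9,0.5) probabilities at or below the observed probability = 1.000000.
Step 5: alpha = 0.05. fail to reject H0.

n_eff = 9, pos = 4, neg = 5, p = 1.000000, fail to reject H0.


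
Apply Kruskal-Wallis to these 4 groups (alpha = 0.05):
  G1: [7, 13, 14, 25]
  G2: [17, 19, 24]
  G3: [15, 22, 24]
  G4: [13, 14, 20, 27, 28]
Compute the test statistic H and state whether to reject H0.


Step 1: Combine all N = 15 observations and assign midranks.
sorted (value, group, rank): (7,G1,1), (13,G1,2.5), (13,G4,2.5), (14,G1,4.5), (14,G4,4.5), (15,G3,6), (17,G2,7), (19,G2,8), (20,G4,9), (22,G3,10), (24,G2,11.5), (24,G3,11.5), (25,G1,13), (27,G4,14), (28,G4,15)
Step 2: Sum ranks within each group.
R_1 = 21 (n_1 = 4)
R_2 = 26.5 (n_2 = 3)
R_3 = 27.5 (n_3 = 3)
R_4 = 45 (n_4 = 5)
Step 3: H = 12/(N(N+1)) * sum(R_i^2/n_i) - 3(N+1)
     = 12/(15*16) * (21^2/4 + 26.5^2/3 + 27.5^2/3 + 45^2/5) - 3*16
     = 0.050000 * 1001.42 - 48
     = 2.070833.
Step 4: Ties present; correction factor C = 1 - 18/(15^3 - 15) = 0.994643. Corrected H = 2.070833 / 0.994643 = 2.081987.
Step 5: Under H0, H ~ chi^2(3); p-value = 0.555566.
Step 6: alpha = 0.05. fail to reject H0.

H = 2.0820, df = 3, p = 0.555566, fail to reject H0.


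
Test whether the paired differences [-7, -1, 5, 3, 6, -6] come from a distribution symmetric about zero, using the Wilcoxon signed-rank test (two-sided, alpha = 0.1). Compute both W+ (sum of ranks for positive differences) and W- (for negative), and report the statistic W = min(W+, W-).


Step 1: Drop any zero differences (none here) and take |d_i|.
|d| = [7, 1, 5, 3, 6, 6]
Step 2: Midrank |d_i| (ties get averaged ranks).
ranks: |7|->6, |1|->1, |5|->3, |3|->2, |6|->4.5, |6|->4.5
Step 3: Attach original signs; sum ranks with positive sign and with negative sign.
W+ = 3 + 2 + 4.5 = 9.5
W- = 6 + 1 + 4.5 = 11.5
(Check: W+ + W- = 21 should equal n(n+1)/2 = 21.)
Step 4: Test statistic W = min(W+, W-) = 9.5.
Step 5: Ties in |d|, so use the tie-corrected normal approximation.
        E[W] = n(n+1)/4 = 6*7/4 = 10.5.
        Tie groups: |d|=6 (t=2); sum(t^3 - t) = 6.
        Var[W] = n(n+1)(2n+1)/24 - sum(t^3-t)/48 = 546/24 - 6/48 = 22.625.
        z = (W - E[W]) / sqrt(Var[W]) = (9.5 - 10.5) / 4.7566 = -0.2102.
        Two-sided p = 2*Phi(z) = 0.833484.
Step 6: alpha = 0.1. fail to reject H0.

W+ = 9.5, W- = 11.5, W = min = 9.5, p = 0.833484, fail to reject H0.


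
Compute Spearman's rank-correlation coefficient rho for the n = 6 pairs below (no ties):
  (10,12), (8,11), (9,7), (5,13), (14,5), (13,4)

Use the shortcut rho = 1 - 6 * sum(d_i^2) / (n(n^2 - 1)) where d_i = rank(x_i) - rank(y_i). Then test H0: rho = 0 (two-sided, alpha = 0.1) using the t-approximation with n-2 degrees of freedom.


Step 1: Rank x and y separately (midranks; no ties here).
rank(x): 10->4, 8->2, 9->3, 5->1, 14->6, 13->5
rank(y): 12->5, 11->4, 7->3, 13->6, 5->2, 4->1
Step 2: d_i = R_x(i) - R_y(i); compute d_i^2.
  (4-5)^2=1, (2-4)^2=4, (3-3)^2=0, (1-6)^2=25, (6-2)^2=16, (5-1)^2=16
sum(d^2) = 62.
Step 3: rho = 1 - 6*62 / (6*(6^2 - 1)) = 1 - 372/210 = -0.771429.
Step 4: Under H0, t = rho * sqrt((n-2)/(1-rho^2)) = -2.4247 ~ t(4).
Step 5: Two-sided p-value from the t-distribution with 4 df = 0.072397.
Step 6: alpha = 0.1. reject H0.

rho = -0.7714, p = 0.072397, reject H0 at alpha = 0.1.


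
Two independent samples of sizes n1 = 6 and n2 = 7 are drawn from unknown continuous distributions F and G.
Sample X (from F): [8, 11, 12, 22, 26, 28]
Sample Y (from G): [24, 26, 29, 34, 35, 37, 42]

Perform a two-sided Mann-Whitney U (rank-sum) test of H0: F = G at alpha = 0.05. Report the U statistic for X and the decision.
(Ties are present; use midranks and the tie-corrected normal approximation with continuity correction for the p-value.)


Step 1: Combine and sort all 13 observations; assign midranks.
sorted (value, group): (8,X), (11,X), (12,X), (22,X), (24,Y), (26,X), (26,Y), (28,X), (29,Y), (34,Y), (35,Y), (37,Y), (42,Y)
ranks: 8->1, 11->2, 12->3, 22->4, 24->5, 26->6.5, 26->6.5, 28->8, 29->9, 34->10, 35->11, 37->12, 42->13
Step 2: Rank sum for X: R1 = 1 + 2 + 3 + 4 + 6.5 + 8 = 24.5.
Step 3: U_X = R1 - n1(n1+1)/2 = 24.5 - 6*7/2 = 24.5 - 21 = 3.5.
       U_Y = n1*n2 - U_X = 42 - 3.5 = 38.5.
Step 4: Ties are present, so use the tie-corrected normal approximation (with continuity correction) for the p-value.
Step 5: p-value = 0.015019; compare to alpha = 0.05. reject H0.

U_X = 3.5, p = 0.015019, reject H0 at alpha = 0.05.


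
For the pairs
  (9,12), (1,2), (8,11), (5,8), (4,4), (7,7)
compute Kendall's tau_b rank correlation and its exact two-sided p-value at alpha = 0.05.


Step 1: Enumerate the 15 unordered pairs (i,j) with i<j and classify each by sign(x_j-x_i) * sign(y_j-y_i).
  (1,2):dx=-8,dy=-10->C; (1,3):dx=-1,dy=-1->C; (1,4):dx=-4,dy=-4->C; (1,5):dx=-5,dy=-8->C
  (1,6):dx=-2,dy=-5->C; (2,3):dx=+7,dy=+9->C; (2,4):dx=+4,dy=+6->C; (2,5):dx=+3,dy=+2->C
  (2,6):dx=+6,dy=+5->C; (3,4):dx=-3,dy=-3->C; (3,5):dx=-4,dy=-7->C; (3,6):dx=-1,dy=-4->C
  (4,5):dx=-1,dy=-4->C; (4,6):dx=+2,dy=-1->D; (5,6):dx=+3,dy=+3->C
Step 2: C = 14, D = 1, total pairs = 15.
Step 3: tau = (C - D)/(n(n-1)/2) = (14 - 1)/15 = 0.866667.
Step 4: Exact two-sided p-value (enumerate n! = 720 permutations of y under H0): p = 0.016667.
Step 5: alpha = 0.05. reject H0.

tau_b = 0.8667 (C=14, D=1), p = 0.016667, reject H0.


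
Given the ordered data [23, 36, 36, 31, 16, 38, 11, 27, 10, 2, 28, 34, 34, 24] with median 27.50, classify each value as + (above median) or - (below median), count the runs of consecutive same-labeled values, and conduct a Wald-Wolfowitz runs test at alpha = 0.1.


Step 1: Compute median = 27.50; label A = above, B = below.
Labels in order: BAAABABBBBAAAB  (n_A = 7, n_B = 7)
Step 2: Count runs R = 7.
Step 3: Under H0 (random ordering), E[R] = 2*n_A*n_B/(n_A+n_B) + 1 = 2*7*7/14 + 1 = 8.0000.
        Var[R] = 2*n_A*n_B*(2*n_A*n_B - n_A - n_B) / ((n_A+n_B)^2 * (n_A+n_B-1)) = 8232/2548 = 3.2308.
        SD[R] = 1.7974.
Step 4: Continuity-corrected z = (R + 0.5 - E[R]) / SD[R] = (7 + 0.5 - 8.0000) / 1.7974 = -0.2782.
Step 5: Two-sided p-value via normal approximation = 2*(1 - Phi(|z|)) = 0.780879.
Step 6: alpha = 0.1. fail to reject H0.

R = 7, z = -0.2782, p = 0.780879, fail to reject H0.


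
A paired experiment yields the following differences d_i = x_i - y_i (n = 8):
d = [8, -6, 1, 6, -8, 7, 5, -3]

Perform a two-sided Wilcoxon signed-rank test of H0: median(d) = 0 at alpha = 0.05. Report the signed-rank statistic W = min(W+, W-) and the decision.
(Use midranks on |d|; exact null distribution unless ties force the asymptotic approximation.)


Step 1: Drop any zero differences (none here) and take |d_i|.
|d| = [8, 6, 1, 6, 8, 7, 5, 3]
Step 2: Midrank |d_i| (ties get averaged ranks).
ranks: |8|->7.5, |6|->4.5, |1|->1, |6|->4.5, |8|->7.5, |7|->6, |5|->3, |3|->2
Step 3: Attach original signs; sum ranks with positive sign and with negative sign.
W+ = 7.5 + 1 + 4.5 + 6 + 3 = 22
W- = 4.5 + 7.5 + 2 = 14
(Check: W+ + W- = 36 should equal n(n+1)/2 = 36.)
Step 4: Test statistic W = min(W+, W-) = 14.
Step 5: Ties in |d|, so use the tie-corrected normal approximation.
        E[W] = n(n+1)/4 = 8*9/4 = 18.
        Tie groups: |d|=6 (t=2), |d|=8 (t=2); sum(t^3 - t) = 12.
        Var[W] = n(n+1)(2n+1)/24 - sum(t^3-t)/48 = 1224/24 - 12/48 = 50.75.
        z = (W - E[W]) / sqrt(Var[W]) = (14 - 18) / 7.1239 = -0.5615.
        Two-sided p = 2*Phi(z) = 0.574464.
Step 6: alpha = 0.05. fail to reject H0.

W+ = 22, W- = 14, W = min = 14, p = 0.574464, fail to reject H0.


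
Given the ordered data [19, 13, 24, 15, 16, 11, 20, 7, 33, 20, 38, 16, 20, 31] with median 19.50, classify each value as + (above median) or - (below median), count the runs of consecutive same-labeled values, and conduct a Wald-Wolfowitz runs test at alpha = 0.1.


Step 1: Compute median = 19.50; label A = above, B = below.
Labels in order: BBABBBABAAABAA  (n_A = 7, n_B = 7)
Step 2: Count runs R = 8.
Step 3: Under H0 (random ordering), E[R] = 2*n_A*n_B/(n_A+n_B) + 1 = 2*7*7/14 + 1 = 8.0000.
        Var[R] = 2*n_A*n_B*(2*n_A*n_B - n_A - n_B) / ((n_A+n_B)^2 * (n_A+n_B-1)) = 8232/2548 = 3.2308.
        SD[R] = 1.7974.
Step 4: R = E[R], so z = 0 with no continuity correction.
Step 5: Two-sided p-value via normal approximation = 2*(1 - Phi(|z|)) = 1.000000.
Step 6: alpha = 0.1. fail to reject H0.

R = 8, z = 0.0000, p = 1.000000, fail to reject H0.


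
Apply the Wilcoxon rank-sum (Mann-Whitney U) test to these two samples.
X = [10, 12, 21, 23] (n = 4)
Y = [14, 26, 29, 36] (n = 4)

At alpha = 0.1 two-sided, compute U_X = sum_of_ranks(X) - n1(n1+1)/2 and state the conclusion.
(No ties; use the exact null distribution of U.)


Step 1: Combine and sort all 8 observations; assign midranks.
sorted (value, group): (10,X), (12,X), (14,Y), (21,X), (23,X), (26,Y), (29,Y), (36,Y)
ranks: 10->1, 12->2, 14->3, 21->4, 23->5, 26->6, 29->7, 36->8
Step 2: Rank sum for X: R1 = 1 + 2 + 4 + 5 = 12.
Step 3: U_X = R1 - n1(n1+1)/2 = 12 - 4*5/2 = 12 - 10 = 2.
       U_Y = n1*n2 - U_X = 16 - 2 = 14.
Step 4: No ties, so the exact null distribution of U (based on enumerating the C(8,4) = 70 equally likely rank assignments) gives the two-sided p-value.
Step 5: p-value = 0.114286; compare to alpha = 0.1. fail to reject H0.

U_X = 2, p = 0.114286, fail to reject H0 at alpha = 0.1.


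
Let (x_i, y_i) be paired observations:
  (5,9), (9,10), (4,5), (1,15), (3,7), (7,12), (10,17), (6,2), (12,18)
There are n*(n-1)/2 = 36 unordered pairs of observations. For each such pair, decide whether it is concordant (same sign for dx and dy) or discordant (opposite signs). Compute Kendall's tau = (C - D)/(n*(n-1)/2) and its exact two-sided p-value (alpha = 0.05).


Step 1: Enumerate the 36 unordered pairs (i,j) with i<j and classify each by sign(x_j-x_i) * sign(y_j-y_i).
  (1,2):dx=+4,dy=+1->C; (1,3):dx=-1,dy=-4->C; (1,4):dx=-4,dy=+6->D; (1,5):dx=-2,dy=-2->C
  (1,6):dx=+2,dy=+3->C; (1,7):dx=+5,dy=+8->C; (1,8):dx=+1,dy=-7->D; (1,9):dx=+7,dy=+9->C
  (2,3):dx=-5,dy=-5->C; (2,4):dx=-8,dy=+5->D; (2,5):dx=-6,dy=-3->C; (2,6):dx=-2,dy=+2->D
  (2,7):dx=+1,dy=+7->C; (2,8):dx=-3,dy=-8->C; (2,9):dx=+3,dy=+8->C; (3,4):dx=-3,dy=+10->D
  (3,5):dx=-1,dy=+2->D; (3,6):dx=+3,dy=+7->C; (3,7):dx=+6,dy=+12->C; (3,8):dx=+2,dy=-3->D
  (3,9):dx=+8,dy=+13->C; (4,5):dx=+2,dy=-8->D; (4,6):dx=+6,dy=-3->D; (4,7):dx=+9,dy=+2->C
  (4,8):dx=+5,dy=-13->D; (4,9):dx=+11,dy=+3->C; (5,6):dx=+4,dy=+5->C; (5,7):dx=+7,dy=+10->C
  (5,8):dx=+3,dy=-5->D; (5,9):dx=+9,dy=+11->C; (6,7):dx=+3,dy=+5->C; (6,8):dx=-1,dy=-10->C
  (6,9):dx=+5,dy=+6->C; (7,8):dx=-4,dy=-15->C; (7,9):dx=+2,dy=+1->C; (8,9):dx=+6,dy=+16->C
Step 2: C = 25, D = 11, total pairs = 36.
Step 3: tau = (C - D)/(n(n-1)/2) = (25 - 11)/36 = 0.388889.
Step 4: Exact two-sided p-value (enumerate n! = 362880 permutations of y under H0): p = 0.180181.
Step 5: alpha = 0.05. fail to reject H0.

tau_b = 0.3889 (C=25, D=11), p = 0.180181, fail to reject H0.


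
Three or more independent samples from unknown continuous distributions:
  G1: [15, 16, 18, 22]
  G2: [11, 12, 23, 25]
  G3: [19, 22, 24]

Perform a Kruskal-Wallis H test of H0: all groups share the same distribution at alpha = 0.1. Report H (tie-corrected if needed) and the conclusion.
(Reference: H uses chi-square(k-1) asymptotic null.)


Step 1: Combine all N = 11 observations and assign midranks.
sorted (value, group, rank): (11,G2,1), (12,G2,2), (15,G1,3), (16,G1,4), (18,G1,5), (19,G3,6), (22,G1,7.5), (22,G3,7.5), (23,G2,9), (24,G3,10), (25,G2,11)
Step 2: Sum ranks within each group.
R_1 = 19.5 (n_1 = 4)
R_2 = 23 (n_2 = 4)
R_3 = 23.5 (n_3 = 3)
Step 3: H = 12/(N(N+1)) * sum(R_i^2/n_i) - 3(N+1)
     = 12/(11*12) * (19.5^2/4 + 23^2/4 + 23.5^2/3) - 3*12
     = 0.090909 * 411.396 - 36
     = 1.399621.
Step 4: Ties present; correction factor C = 1 - 6/(11^3 - 11) = 0.995455. Corrected H = 1.399621 / 0.995455 = 1.406012.
Step 5: Under H0, H ~ chi^2(2); p-value = 0.495095.
Step 6: alpha = 0.1. fail to reject H0.

H = 1.4060, df = 2, p = 0.495095, fail to reject H0.


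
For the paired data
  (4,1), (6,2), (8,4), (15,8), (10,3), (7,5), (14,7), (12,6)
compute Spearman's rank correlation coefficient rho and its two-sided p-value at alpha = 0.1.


Step 1: Rank x and y separately (midranks; no ties here).
rank(x): 4->1, 6->2, 8->4, 15->8, 10->5, 7->3, 14->7, 12->6
rank(y): 1->1, 2->2, 4->4, 8->8, 3->3, 5->5, 7->7, 6->6
Step 2: d_i = R_x(i) - R_y(i); compute d_i^2.
  (1-1)^2=0, (2-2)^2=0, (4-4)^2=0, (8-8)^2=0, (5-3)^2=4, (3-5)^2=4, (7-7)^2=0, (6-6)^2=0
sum(d^2) = 8.
Step 3: rho = 1 - 6*8 / (8*(8^2 - 1)) = 1 - 48/504 = 0.904762.
Step 4: Under H0, t = rho * sqrt((n-2)/(1-rho^2)) = 5.2034 ~ t(6).
Step 5: Two-sided p-value from the t-distribution with 6 df = 0.002008.
Step 6: alpha = 0.1. reject H0.

rho = 0.9048, p = 0.002008, reject H0 at alpha = 0.1.


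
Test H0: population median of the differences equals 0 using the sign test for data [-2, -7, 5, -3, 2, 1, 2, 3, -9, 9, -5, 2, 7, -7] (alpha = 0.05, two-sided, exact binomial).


Step 1: Discard zero differences. Original n = 14; n_eff = number of nonzero differences = 14.
Nonzero differences (with sign): -2, -7, +5, -3, +2, +1, +2, +3, -9, +9, -5, +2, +7, -7
Step 2: Count signs: positive = 8, negative = 6.
Step 3: Under H0: P(positive) = 0.5, so the number of positives S ~ Bin(14, 0.5).
Step 4: Two-sided exact p-value = sum of Bin(14,0.5) probabilities at or below the observed probability = 0.790527.
Step 5: alpha = 0.05. fail to reject H0.

n_eff = 14, pos = 8, neg = 6, p = 0.790527, fail to reject H0.


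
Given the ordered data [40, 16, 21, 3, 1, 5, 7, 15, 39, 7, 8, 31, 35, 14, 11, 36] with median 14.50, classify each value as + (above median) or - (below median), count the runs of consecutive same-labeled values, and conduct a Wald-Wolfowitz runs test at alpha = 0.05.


Step 1: Compute median = 14.50; label A = above, B = below.
Labels in order: AAABBBBAABBAABBA  (n_A = 8, n_B = 8)
Step 2: Count runs R = 7.
Step 3: Under H0 (random ordering), E[R] = 2*n_A*n_B/(n_A+n_B) + 1 = 2*8*8/16 + 1 = 9.0000.
        Var[R] = 2*n_A*n_B*(2*n_A*n_B - n_A - n_B) / ((n_A+n_B)^2 * (n_A+n_B-1)) = 14336/3840 = 3.7333.
        SD[R] = 1.9322.
Step 4: Continuity-corrected z = (R + 0.5 - E[R]) / SD[R] = (7 + 0.5 - 9.0000) / 1.9322 = -0.7763.
Step 5: Two-sided p-value via normal approximation = 2*(1 - Phi(|z|)) = 0.437558.
Step 6: alpha = 0.05. fail to reject H0.

R = 7, z = -0.7763, p = 0.437558, fail to reject H0.


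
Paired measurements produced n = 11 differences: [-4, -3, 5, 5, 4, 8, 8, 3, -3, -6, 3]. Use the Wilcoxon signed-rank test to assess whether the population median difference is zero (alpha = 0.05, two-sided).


Step 1: Drop any zero differences (none here) and take |d_i|.
|d| = [4, 3, 5, 5, 4, 8, 8, 3, 3, 6, 3]
Step 2: Midrank |d_i| (ties get averaged ranks).
ranks: |4|->5.5, |3|->2.5, |5|->7.5, |5|->7.5, |4|->5.5, |8|->10.5, |8|->10.5, |3|->2.5, |3|->2.5, |6|->9, |3|->2.5
Step 3: Attach original signs; sum ranks with positive sign and with negative sign.
W+ = 7.5 + 7.5 + 5.5 + 10.5 + 10.5 + 2.5 + 2.5 = 46.5
W- = 5.5 + 2.5 + 2.5 + 9 = 19.5
(Check: W+ + W- = 66 should equal n(n+1)/2 = 66.)
Step 4: Test statistic W = min(W+, W-) = 19.5.
Step 5: Ties in |d|, so use the tie-corrected normal approximation.
        E[W] = n(n+1)/4 = 11*12/4 = 33.
        Tie groups: |d|=3 (t=4), |d|=4 (t=2), |d|=5 (t=2), |d|=8 (t=2); sum(t^3 - t) = 78.
        Var[W] = n(n+1)(2n+1)/24 - sum(t^3-t)/48 = 3036/24 - 78/48 = 124.875.
        z = (W - E[W]) / sqrt(Var[W]) = (19.5 - 33) / 11.1747 = -1.2081.
        Two-sided p = 2*Phi(z) = 0.227016.
Step 6: alpha = 0.05. fail to reject H0.

W+ = 46.5, W- = 19.5, W = min = 19.5, p = 0.227016, fail to reject H0.


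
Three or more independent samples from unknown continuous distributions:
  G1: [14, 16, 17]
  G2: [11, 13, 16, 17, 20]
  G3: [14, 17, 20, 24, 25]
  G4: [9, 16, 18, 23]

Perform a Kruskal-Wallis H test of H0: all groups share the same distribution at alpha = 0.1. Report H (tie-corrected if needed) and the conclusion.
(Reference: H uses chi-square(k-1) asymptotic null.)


Step 1: Combine all N = 17 observations and assign midranks.
sorted (value, group, rank): (9,G4,1), (11,G2,2), (13,G2,3), (14,G1,4.5), (14,G3,4.5), (16,G1,7), (16,G2,7), (16,G4,7), (17,G1,10), (17,G2,10), (17,G3,10), (18,G4,12), (20,G2,13.5), (20,G3,13.5), (23,G4,15), (24,G3,16), (25,G3,17)
Step 2: Sum ranks within each group.
R_1 = 21.5 (n_1 = 3)
R_2 = 35.5 (n_2 = 5)
R_3 = 61 (n_3 = 5)
R_4 = 35 (n_4 = 4)
Step 3: H = 12/(N(N+1)) * sum(R_i^2/n_i) - 3(N+1)
     = 12/(17*18) * (21.5^2/3 + 35.5^2/5 + 61^2/5 + 35^2/4) - 3*18
     = 0.039216 * 1456.58 - 54
     = 3.120915.
Step 4: Ties present; correction factor C = 1 - 60/(17^3 - 17) = 0.987745. Corrected H = 3.120915 / 0.987745 = 3.159636.
Step 5: Under H0, H ~ chi^2(3); p-value = 0.367661.
Step 6: alpha = 0.1. fail to reject H0.

H = 3.1596, df = 3, p = 0.367661, fail to reject H0.


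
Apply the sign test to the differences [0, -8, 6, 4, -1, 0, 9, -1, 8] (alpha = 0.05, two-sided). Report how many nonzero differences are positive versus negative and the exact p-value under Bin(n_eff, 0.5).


Step 1: Discard zero differences. Original n = 9; n_eff = number of nonzero differences = 7.
Nonzero differences (with sign): -8, +6, +4, -1, +9, -1, +8
Step 2: Count signs: positive = 4, negative = 3.
Step 3: Under H0: P(positive) = 0.5, so the number of positives S ~ Bin(7, 0.5).
Step 4: Two-sided exact p-value = sum of Bin(7,0.5) probabilities at or below the observed probability = 1.000000.
Step 5: alpha = 0.05. fail to reject H0.

n_eff = 7, pos = 4, neg = 3, p = 1.000000, fail to reject H0.


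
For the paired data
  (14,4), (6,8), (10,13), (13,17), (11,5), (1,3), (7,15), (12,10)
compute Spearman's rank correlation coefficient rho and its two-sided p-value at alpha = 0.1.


Step 1: Rank x and y separately (midranks; no ties here).
rank(x): 14->8, 6->2, 10->4, 13->7, 11->5, 1->1, 7->3, 12->6
rank(y): 4->2, 8->4, 13->6, 17->8, 5->3, 3->1, 15->7, 10->5
Step 2: d_i = R_x(i) - R_y(i); compute d_i^2.
  (8-2)^2=36, (2-4)^2=4, (4-6)^2=4, (7-8)^2=1, (5-3)^2=4, (1-1)^2=0, (3-7)^2=16, (6-5)^2=1
sum(d^2) = 66.
Step 3: rho = 1 - 6*66 / (8*(8^2 - 1)) = 1 - 396/504 = 0.214286.
Step 4: Under H0, t = rho * sqrt((n-2)/(1-rho^2)) = 0.5374 ~ t(6).
Step 5: Two-sided p-value from the t-distribution with 6 df = 0.610344.
Step 6: alpha = 0.1. fail to reject H0.

rho = 0.2143, p = 0.610344, fail to reject H0 at alpha = 0.1.


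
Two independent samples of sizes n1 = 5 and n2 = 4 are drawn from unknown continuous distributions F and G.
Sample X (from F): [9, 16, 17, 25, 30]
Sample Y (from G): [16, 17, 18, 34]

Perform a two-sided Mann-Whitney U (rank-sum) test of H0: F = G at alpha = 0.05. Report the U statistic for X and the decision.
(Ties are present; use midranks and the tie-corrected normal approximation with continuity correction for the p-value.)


Step 1: Combine and sort all 9 observations; assign midranks.
sorted (value, group): (9,X), (16,X), (16,Y), (17,X), (17,Y), (18,Y), (25,X), (30,X), (34,Y)
ranks: 9->1, 16->2.5, 16->2.5, 17->4.5, 17->4.5, 18->6, 25->7, 30->8, 34->9
Step 2: Rank sum for X: R1 = 1 + 2.5 + 4.5 + 7 + 8 = 23.
Step 3: U_X = R1 - n1(n1+1)/2 = 23 - 5*6/2 = 23 - 15 = 8.
       U_Y = n1*n2 - U_X = 20 - 8 = 12.
Step 4: Ties are present, so use the tie-corrected normal approximation (with continuity correction) for the p-value.
Step 5: p-value = 0.710992; compare to alpha = 0.05. fail to reject H0.

U_X = 8, p = 0.710992, fail to reject H0 at alpha = 0.05.


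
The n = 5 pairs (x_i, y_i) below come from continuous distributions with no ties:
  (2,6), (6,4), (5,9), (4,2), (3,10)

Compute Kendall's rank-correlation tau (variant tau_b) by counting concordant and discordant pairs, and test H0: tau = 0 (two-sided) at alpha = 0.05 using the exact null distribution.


Step 1: Enumerate the 10 unordered pairs (i,j) with i<j and classify each by sign(x_j-x_i) * sign(y_j-y_i).
  (1,2):dx=+4,dy=-2->D; (1,3):dx=+3,dy=+3->C; (1,4):dx=+2,dy=-4->D; (1,5):dx=+1,dy=+4->C
  (2,3):dx=-1,dy=+5->D; (2,4):dx=-2,dy=-2->C; (2,5):dx=-3,dy=+6->D; (3,4):dx=-1,dy=-7->C
  (3,5):dx=-2,dy=+1->D; (4,5):dx=-1,dy=+8->D
Step 2: C = 4, D = 6, total pairs = 10.
Step 3: tau = (C - D)/(n(n-1)/2) = (4 - 6)/10 = -0.200000.
Step 4: Exact two-sided p-value (enumerate n! = 120 permutations of y under H0): p = 0.816667.
Step 5: alpha = 0.05. fail to reject H0.

tau_b = -0.2000 (C=4, D=6), p = 0.816667, fail to reject H0.


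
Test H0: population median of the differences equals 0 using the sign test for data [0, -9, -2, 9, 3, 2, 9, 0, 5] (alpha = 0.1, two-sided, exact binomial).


Step 1: Discard zero differences. Original n = 9; n_eff = number of nonzero differences = 7.
Nonzero differences (with sign): -9, -2, +9, +3, +2, +9, +5
Step 2: Count signs: positive = 5, negative = 2.
Step 3: Under H0: P(positive) = 0.5, so the number of positives S ~ Bin(7, 0.5).
Step 4: Two-sided exact p-value = sum of Bin(7,0.5) probabilities at or below the observed probability = 0.453125.
Step 5: alpha = 0.1. fail to reject H0.

n_eff = 7, pos = 5, neg = 2, p = 0.453125, fail to reject H0.


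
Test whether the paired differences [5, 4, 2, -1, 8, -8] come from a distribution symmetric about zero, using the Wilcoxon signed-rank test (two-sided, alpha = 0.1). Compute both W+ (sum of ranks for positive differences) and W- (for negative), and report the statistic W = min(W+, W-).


Step 1: Drop any zero differences (none here) and take |d_i|.
|d| = [5, 4, 2, 1, 8, 8]
Step 2: Midrank |d_i| (ties get averaged ranks).
ranks: |5|->4, |4|->3, |2|->2, |1|->1, |8|->5.5, |8|->5.5
Step 3: Attach original signs; sum ranks with positive sign and with negative sign.
W+ = 4 + 3 + 2 + 5.5 = 14.5
W- = 1 + 5.5 = 6.5
(Check: W+ + W- = 21 should equal n(n+1)/2 = 21.)
Step 4: Test statistic W = min(W+, W-) = 6.5.
Step 5: Ties in |d|, so use the tie-corrected normal approximation.
        E[W] = n(n+1)/4 = 6*7/4 = 10.5.
        Tie groups: |d|=8 (t=2); sum(t^3 - t) = 6.
        Var[W] = n(n+1)(2n+1)/24 - sum(t^3-t)/48 = 546/24 - 6/48 = 22.625.
        z = (W - E[W]) / sqrt(Var[W]) = (6.5 - 10.5) / 4.7566 = -0.8409.
        Two-sided p = 2*Phi(z) = 0.400381.
Step 6: alpha = 0.1. fail to reject H0.

W+ = 14.5, W- = 6.5, W = min = 6.5, p = 0.400381, fail to reject H0.


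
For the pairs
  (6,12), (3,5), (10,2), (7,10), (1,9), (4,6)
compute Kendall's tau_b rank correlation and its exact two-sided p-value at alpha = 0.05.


Step 1: Enumerate the 15 unordered pairs (i,j) with i<j and classify each by sign(x_j-x_i) * sign(y_j-y_i).
  (1,2):dx=-3,dy=-7->C; (1,3):dx=+4,dy=-10->D; (1,4):dx=+1,dy=-2->D; (1,5):dx=-5,dy=-3->C
  (1,6):dx=-2,dy=-6->C; (2,3):dx=+7,dy=-3->D; (2,4):dx=+4,dy=+5->C; (2,5):dx=-2,dy=+4->D
  (2,6):dx=+1,dy=+1->C; (3,4):dx=-3,dy=+8->D; (3,5):dx=-9,dy=+7->D; (3,6):dx=-6,dy=+4->D
  (4,5):dx=-6,dy=-1->C; (4,6):dx=-3,dy=-4->C; (5,6):dx=+3,dy=-3->D
Step 2: C = 7, D = 8, total pairs = 15.
Step 3: tau = (C - D)/(n(n-1)/2) = (7 - 8)/15 = -0.066667.
Step 4: Exact two-sided p-value (enumerate n! = 720 permutations of y under H0): p = 1.000000.
Step 5: alpha = 0.05. fail to reject H0.

tau_b = -0.0667 (C=7, D=8), p = 1.000000, fail to reject H0.


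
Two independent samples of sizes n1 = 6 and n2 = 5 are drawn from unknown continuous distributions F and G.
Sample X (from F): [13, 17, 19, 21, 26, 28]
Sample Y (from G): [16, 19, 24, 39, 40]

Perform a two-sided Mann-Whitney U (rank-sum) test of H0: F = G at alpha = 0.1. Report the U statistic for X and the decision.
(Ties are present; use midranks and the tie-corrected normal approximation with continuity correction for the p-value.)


Step 1: Combine and sort all 11 observations; assign midranks.
sorted (value, group): (13,X), (16,Y), (17,X), (19,X), (19,Y), (21,X), (24,Y), (26,X), (28,X), (39,Y), (40,Y)
ranks: 13->1, 16->2, 17->3, 19->4.5, 19->4.5, 21->6, 24->7, 26->8, 28->9, 39->10, 40->11
Step 2: Rank sum for X: R1 = 1 + 3 + 4.5 + 6 + 8 + 9 = 31.5.
Step 3: U_X = R1 - n1(n1+1)/2 = 31.5 - 6*7/2 = 31.5 - 21 = 10.5.
       U_Y = n1*n2 - U_X = 30 - 10.5 = 19.5.
Step 4: Ties are present, so use the tie-corrected normal approximation (with continuity correction) for the p-value.
Step 5: p-value = 0.464192; compare to alpha = 0.1. fail to reject H0.

U_X = 10.5, p = 0.464192, fail to reject H0 at alpha = 0.1.


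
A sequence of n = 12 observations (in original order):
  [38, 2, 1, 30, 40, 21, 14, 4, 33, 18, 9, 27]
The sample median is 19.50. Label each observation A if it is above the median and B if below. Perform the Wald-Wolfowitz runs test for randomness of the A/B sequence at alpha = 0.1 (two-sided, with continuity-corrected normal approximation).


Step 1: Compute median = 19.50; label A = above, B = below.
Labels in order: ABBAAABBABBA  (n_A = 6, n_B = 6)
Step 2: Count runs R = 7.
Step 3: Under H0 (random ordering), E[R] = 2*n_A*n_B/(n_A+n_B) + 1 = 2*6*6/12 + 1 = 7.0000.
        Var[R] = 2*n_A*n_B*(2*n_A*n_B - n_A - n_B) / ((n_A+n_B)^2 * (n_A+n_B-1)) = 4320/1584 = 2.7273.
        SD[R] = 1.6514.
Step 4: R = E[R], so z = 0 with no continuity correction.
Step 5: Two-sided p-value via normal approximation = 2*(1 - Phi(|z|)) = 1.000000.
Step 6: alpha = 0.1. fail to reject H0.

R = 7, z = 0.0000, p = 1.000000, fail to reject H0.
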